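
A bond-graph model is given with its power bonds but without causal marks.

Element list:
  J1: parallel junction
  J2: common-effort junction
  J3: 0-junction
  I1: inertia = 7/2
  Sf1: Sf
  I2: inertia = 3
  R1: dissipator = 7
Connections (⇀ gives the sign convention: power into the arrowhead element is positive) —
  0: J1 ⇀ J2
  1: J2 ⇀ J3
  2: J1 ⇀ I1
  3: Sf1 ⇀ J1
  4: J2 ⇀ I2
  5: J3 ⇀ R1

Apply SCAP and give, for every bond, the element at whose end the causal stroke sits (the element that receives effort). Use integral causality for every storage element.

#0 →J1
#1 →J2
#2 →I1
#3 →Sf1
#4 →I2
#5 →J3

b3 →Sf1  (Sf1: flow source, stroke at near end)
b2 →I1  (I1 outputs flow p/I1)
b0 →J1  (J1: last free bond brings effort in)
b4 →I2  (I2 outputs flow p/I2)
b1 →J2  (only one effort-in slot at J2)
b5 →J3  (only one effort-in slot at J3)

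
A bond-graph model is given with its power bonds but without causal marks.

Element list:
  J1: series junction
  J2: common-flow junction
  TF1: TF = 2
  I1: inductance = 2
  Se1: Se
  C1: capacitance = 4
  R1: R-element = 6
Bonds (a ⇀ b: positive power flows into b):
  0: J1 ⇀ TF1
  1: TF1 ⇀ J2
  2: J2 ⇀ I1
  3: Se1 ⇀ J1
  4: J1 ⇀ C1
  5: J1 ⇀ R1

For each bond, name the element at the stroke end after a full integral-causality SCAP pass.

β3 stroke→J1  (Se1 (Se) sets effort on bond)
β2 stroke→I1  (I1: I, integral causality)
β1 stroke→J2  (J2: bond 2 brought flow, rest push out)
β0 stroke→TF1  (TF1 one-in-one-out from 1)
β4 stroke→J1  (1-jn J1 has f-setter on 0)
β5 stroke→J1  (J1 flow already set via bond 0)

b0 →TF1
b1 →J2
b2 →I1
b3 →J1
b4 →J1
b5 →J1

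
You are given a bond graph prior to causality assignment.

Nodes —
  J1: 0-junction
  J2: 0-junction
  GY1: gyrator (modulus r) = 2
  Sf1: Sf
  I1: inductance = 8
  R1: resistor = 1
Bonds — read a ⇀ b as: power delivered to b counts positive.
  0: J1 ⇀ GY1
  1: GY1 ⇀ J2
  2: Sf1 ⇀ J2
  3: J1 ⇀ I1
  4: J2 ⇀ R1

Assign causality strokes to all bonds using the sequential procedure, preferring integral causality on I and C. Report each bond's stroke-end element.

#2 →Sf1  (source Sf1 imposes f)
#3 →I1  (I1: I, integral causality)
#0 →J1  (J1 needs exactly one e-in)
#1 →J2  (GY1 both-in/both-out from 0)
#4 →R1  (J2: bond 1 brought effort, rest push out)

bond 0 →J1
bond 1 →J2
bond 2 →Sf1
bond 3 →I1
bond 4 →R1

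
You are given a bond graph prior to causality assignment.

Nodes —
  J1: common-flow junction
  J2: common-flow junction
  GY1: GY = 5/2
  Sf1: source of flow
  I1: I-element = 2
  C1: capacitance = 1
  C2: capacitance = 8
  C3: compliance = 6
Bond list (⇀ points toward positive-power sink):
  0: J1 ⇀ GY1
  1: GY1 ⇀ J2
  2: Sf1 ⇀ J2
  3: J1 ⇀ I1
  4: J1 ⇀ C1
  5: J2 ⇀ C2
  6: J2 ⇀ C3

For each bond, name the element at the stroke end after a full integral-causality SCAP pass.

bond 2 |Sf1  (Sf1: flow source, stroke at near end)
bond 1 |J2  (1-jn J2 has f-setter on 2)
bond 5 |J2  (common-f at J2 fixed by 2)
bond 6 |J2  (J2: bond 2 brought flow, rest push out)
bond 0 |J1  (GY1: gyrator matches bond 1)
bond 3 |I1  (prefer integral on I1)
bond 4 |J1  (common-f at J1 fixed by 3)

bond 0 stroke at J1
bond 1 stroke at J2
bond 2 stroke at Sf1
bond 3 stroke at I1
bond 4 stroke at J1
bond 5 stroke at J2
bond 6 stroke at J2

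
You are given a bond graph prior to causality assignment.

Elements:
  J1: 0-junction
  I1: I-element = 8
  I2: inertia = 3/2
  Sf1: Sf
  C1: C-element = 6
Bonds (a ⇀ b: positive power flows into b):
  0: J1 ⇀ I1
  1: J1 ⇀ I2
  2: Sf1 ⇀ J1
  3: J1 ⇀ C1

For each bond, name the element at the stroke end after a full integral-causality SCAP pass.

b0 →I1
b1 →I2
b2 →Sf1
b3 →J1

bond 2 |Sf1  (Sf1 (Sf) sets flow on bond)
bond 0 |I1  (prefer integral on I1)
bond 1 |I2  (I2: I, integral causality)
bond 3 |J1  (J1 needs exactly one e-in)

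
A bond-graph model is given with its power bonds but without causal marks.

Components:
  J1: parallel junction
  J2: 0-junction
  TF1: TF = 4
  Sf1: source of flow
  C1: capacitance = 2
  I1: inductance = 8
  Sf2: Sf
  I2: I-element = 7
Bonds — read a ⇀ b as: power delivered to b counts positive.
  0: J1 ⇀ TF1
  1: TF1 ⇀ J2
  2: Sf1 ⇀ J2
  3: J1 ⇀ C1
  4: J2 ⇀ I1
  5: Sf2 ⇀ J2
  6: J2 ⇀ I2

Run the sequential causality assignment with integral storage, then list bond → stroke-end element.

bond 0 |TF1
bond 1 |J2
bond 2 |Sf1
bond 3 |J1
bond 4 |I1
bond 5 |Sf2
bond 6 |I2

b2 stroke→Sf1  (Sf1 (Sf) sets flow on bond)
b5 stroke→Sf2  (Sf2 fixes flow; stroke at Sf2)
b3 stroke→J1  (C1 outputs effort q/C1)
b0 stroke→TF1  (J1: bond 3 brought effort, rest push out)
b1 stroke→J2  (TF TF1: opposite of bond 0)
b4 stroke→I1  (0-jn J2 has e-setter on 1)
b6 stroke→I2  (J2: bond 1 brought effort, rest push out)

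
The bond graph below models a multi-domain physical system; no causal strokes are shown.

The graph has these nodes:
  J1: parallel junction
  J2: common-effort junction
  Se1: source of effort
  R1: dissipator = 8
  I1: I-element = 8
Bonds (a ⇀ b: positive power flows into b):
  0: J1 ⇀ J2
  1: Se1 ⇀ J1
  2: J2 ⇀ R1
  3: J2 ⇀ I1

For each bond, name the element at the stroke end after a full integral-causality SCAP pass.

β0 →J2
β1 →J1
β2 →R1
β3 →I1

b1 →J1  (Se1 (Se) sets effort on bond)
b0 →J2  (J1: bond 1 brought effort, rest push out)
b2 →R1  (common-e at J2 fixed by 0)
b3 →I1  (0-jn J2 has e-setter on 0)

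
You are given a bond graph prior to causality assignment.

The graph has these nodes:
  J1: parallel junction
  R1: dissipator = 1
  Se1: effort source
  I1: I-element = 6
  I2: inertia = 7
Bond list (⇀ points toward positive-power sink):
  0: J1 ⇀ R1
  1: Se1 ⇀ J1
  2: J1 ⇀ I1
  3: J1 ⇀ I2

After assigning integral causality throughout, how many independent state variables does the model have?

β1 stroke→J1  (Se1 (Se) sets effort on bond)
β0 stroke→R1  (J1 effort already set via bond 1)
β2 stroke→I1  (J1 effort already set via bond 1)
β3 stroke→I2  (J1 effort already set via bond 1)

2  (I1, I2 all integral)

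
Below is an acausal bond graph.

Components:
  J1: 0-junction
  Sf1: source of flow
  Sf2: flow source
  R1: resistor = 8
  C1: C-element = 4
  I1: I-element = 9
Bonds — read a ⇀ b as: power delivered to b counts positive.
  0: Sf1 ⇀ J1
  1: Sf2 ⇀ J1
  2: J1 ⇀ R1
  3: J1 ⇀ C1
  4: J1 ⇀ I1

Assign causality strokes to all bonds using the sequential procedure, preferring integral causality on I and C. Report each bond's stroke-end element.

bond 0 stroke at Sf1
bond 1 stroke at Sf2
bond 2 stroke at R1
bond 3 stroke at J1
bond 4 stroke at I1

β0 stroke at Sf1  (Sf1 (Sf) sets flow on bond)
β1 stroke at Sf2  (Sf2 fixes flow; stroke at Sf2)
β3 stroke at J1  (C1 outputs effort q/C1)
β2 stroke at R1  (0-jn J1 has e-setter on 3)
β4 stroke at I1  (common-e at J1 fixed by 3)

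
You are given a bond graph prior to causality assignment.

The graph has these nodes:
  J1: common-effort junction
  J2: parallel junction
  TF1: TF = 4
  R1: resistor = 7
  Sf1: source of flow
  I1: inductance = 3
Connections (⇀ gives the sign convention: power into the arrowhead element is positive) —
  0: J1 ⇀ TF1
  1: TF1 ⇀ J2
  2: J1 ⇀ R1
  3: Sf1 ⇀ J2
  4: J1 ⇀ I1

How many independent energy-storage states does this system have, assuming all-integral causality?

#3 stroke at Sf1  (source Sf1 imposes f)
#1 stroke at J2  (closing 0-jn rule on J2)
#0 stroke at TF1  (TF TF1: opposite of bond 1)
#4 stroke at I1  (prefer integral on I1)
#2 stroke at J1  (only one effort-in slot at J1)

1  (I1 all integral)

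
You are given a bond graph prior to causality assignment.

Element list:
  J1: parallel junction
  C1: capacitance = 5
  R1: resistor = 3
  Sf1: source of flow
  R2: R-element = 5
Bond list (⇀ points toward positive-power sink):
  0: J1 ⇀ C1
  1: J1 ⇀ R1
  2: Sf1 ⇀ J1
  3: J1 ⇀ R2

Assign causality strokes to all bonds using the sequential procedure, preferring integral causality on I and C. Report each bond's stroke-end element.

β2 stroke at Sf1  (Sf1 (Sf) sets flow on bond)
β0 stroke at J1  (prefer integral on C1)
β1 stroke at R1  (J1 effort already set via bond 0)
β3 stroke at R2  (0-jn J1 has e-setter on 0)

β0 stroke→J1
β1 stroke→R1
β2 stroke→Sf1
β3 stroke→R2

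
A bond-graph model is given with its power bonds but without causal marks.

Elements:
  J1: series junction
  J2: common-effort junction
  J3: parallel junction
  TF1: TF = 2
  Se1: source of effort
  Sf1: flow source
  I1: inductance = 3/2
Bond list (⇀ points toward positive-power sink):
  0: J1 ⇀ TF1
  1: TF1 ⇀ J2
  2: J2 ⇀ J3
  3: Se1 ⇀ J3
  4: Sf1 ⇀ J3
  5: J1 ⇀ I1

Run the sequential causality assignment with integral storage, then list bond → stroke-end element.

bond 3 stroke at J3  (Se1 (Se) sets effort on bond)
bond 4 stroke at Sf1  (Sf1 (Sf) sets flow on bond)
bond 2 stroke at J2  (J3 effort already set via bond 3)
bond 1 stroke at TF1  (common-e at J2 fixed by 2)
bond 0 stroke at J1  (through TF1, causality passes straight; one stroke at TF1)
bond 5 stroke at I1  (closing 1-jn rule on J1)

b0 stroke→J1
b1 stroke→TF1
b2 stroke→J2
b3 stroke→J3
b4 stroke→Sf1
b5 stroke→I1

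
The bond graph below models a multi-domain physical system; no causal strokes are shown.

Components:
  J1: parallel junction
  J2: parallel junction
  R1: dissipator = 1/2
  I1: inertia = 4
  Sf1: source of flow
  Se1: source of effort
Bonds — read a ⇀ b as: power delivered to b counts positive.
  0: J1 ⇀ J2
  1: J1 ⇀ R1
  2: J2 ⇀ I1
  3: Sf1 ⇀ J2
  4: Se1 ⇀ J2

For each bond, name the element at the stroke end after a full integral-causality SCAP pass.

β0 |J1
β1 |R1
β2 |I1
β3 |Sf1
β4 |J2

b3 →Sf1  (Sf1 fixes flow; stroke at Sf1)
b4 →J2  (Se1 (Se) sets effort on bond)
b0 →J1  (common-e at J2 fixed by 4)
b2 →I1  (common-e at J2 fixed by 4)
b1 →R1  (J1: bond 0 brought effort, rest push out)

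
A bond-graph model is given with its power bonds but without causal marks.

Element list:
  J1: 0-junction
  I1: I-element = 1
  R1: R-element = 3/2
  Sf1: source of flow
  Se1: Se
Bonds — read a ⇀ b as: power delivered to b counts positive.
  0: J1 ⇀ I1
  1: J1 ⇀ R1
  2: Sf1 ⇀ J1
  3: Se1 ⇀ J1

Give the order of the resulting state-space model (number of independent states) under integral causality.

1  (I1 all integral)

bond 2 stroke→Sf1  (Sf1 (Sf) sets flow on bond)
bond 3 stroke→J1  (Se1 fixes effort; stroke away)
bond 0 stroke→I1  (common-e at J1 fixed by 3)
bond 1 stroke→R1  (common-e at J1 fixed by 3)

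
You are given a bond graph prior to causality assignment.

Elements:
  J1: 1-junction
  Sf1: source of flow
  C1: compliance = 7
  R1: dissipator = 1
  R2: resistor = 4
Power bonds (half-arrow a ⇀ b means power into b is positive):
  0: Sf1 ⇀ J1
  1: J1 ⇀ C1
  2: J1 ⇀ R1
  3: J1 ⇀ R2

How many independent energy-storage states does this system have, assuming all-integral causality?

#0 |Sf1  (source Sf1 imposes f)
#1 |J1  (common-f at J1 fixed by 0)
#2 |J1  (J1: bond 0 brought flow, rest push out)
#3 |J1  (J1 flow already set via bond 0)

1  (C1 all integral)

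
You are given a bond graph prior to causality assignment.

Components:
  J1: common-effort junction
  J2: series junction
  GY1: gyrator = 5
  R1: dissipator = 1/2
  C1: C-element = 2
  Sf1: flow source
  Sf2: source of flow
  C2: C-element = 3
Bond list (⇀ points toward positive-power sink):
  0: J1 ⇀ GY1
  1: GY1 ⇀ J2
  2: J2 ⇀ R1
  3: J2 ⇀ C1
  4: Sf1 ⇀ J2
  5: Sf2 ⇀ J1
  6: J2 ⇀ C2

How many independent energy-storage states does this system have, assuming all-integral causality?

bond 4 stroke at Sf1  (source Sf1 imposes f)
bond 5 stroke at Sf2  (source Sf2 imposes f)
bond 0 stroke at J1  (closing 0-jn rule on J1)
bond 1 stroke at J2  (J2: bond 4 brought flow, rest push out)
bond 2 stroke at J2  (1-jn J2 has f-setter on 4)
bond 3 stroke at J2  (J2: bond 4 brought flow, rest push out)
bond 6 stroke at J2  (J2 flow already set via bond 4)

2  (C1, C2 all integral)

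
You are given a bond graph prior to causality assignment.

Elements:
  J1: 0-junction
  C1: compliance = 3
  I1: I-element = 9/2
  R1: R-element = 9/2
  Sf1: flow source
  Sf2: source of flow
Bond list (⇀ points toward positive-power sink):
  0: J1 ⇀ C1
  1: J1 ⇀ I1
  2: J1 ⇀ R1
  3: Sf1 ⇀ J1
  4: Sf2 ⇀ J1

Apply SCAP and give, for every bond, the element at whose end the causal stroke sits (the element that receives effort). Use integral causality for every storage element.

bond 0 stroke→J1
bond 1 stroke→I1
bond 2 stroke→R1
bond 3 stroke→Sf1
bond 4 stroke→Sf2

β3 stroke→Sf1  (Sf1 (Sf) sets flow on bond)
β4 stroke→Sf2  (source Sf2 imposes f)
β0 stroke→J1  (C1: C, integral causality)
β1 stroke→I1  (0-jn J1 has e-setter on 0)
β2 stroke→R1  (0-jn J1 has e-setter on 0)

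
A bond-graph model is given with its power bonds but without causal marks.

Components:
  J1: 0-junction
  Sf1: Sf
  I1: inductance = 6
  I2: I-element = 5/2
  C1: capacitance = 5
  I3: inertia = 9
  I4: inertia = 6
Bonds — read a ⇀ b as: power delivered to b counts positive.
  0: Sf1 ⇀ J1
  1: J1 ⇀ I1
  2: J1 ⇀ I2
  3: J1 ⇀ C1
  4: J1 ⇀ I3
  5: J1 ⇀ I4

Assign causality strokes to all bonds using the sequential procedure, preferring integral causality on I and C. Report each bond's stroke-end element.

b0 stroke→Sf1
b1 stroke→I1
b2 stroke→I2
b3 stroke→J1
b4 stroke→I3
b5 stroke→I4

b0 |Sf1  (Sf1 fixes flow; stroke at Sf1)
b1 |I1  (I1 outputs flow p/I1)
b2 |I2  (I2 integral (f out))
b3 |J1  (C1: C, integral causality)
b4 |I3  (0-jn J1 has e-setter on 3)
b5 |I4  (common-e at J1 fixed by 3)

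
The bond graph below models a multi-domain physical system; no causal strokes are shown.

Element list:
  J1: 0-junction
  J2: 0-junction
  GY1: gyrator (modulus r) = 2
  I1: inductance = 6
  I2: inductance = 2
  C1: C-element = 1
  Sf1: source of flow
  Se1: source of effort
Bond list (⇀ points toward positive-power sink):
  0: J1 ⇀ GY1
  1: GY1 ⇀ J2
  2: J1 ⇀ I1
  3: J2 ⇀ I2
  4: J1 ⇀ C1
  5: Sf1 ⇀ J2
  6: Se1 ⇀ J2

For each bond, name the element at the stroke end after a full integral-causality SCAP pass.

β5 →Sf1  (source Sf1 imposes f)
β6 →J2  (Se1 (Se) sets effort on bond)
β1 →GY1  (0-jn J2 has e-setter on 6)
β3 →I2  (J2: bond 6 brought effort, rest push out)
β0 →GY1  (GY1: gyrator matches bond 1)
β2 →I1  (I1: I, integral causality)
β4 →J1  (J1 needs exactly one e-in)

β0 |GY1
β1 |GY1
β2 |I1
β3 |I2
β4 |J1
β5 |Sf1
β6 |J2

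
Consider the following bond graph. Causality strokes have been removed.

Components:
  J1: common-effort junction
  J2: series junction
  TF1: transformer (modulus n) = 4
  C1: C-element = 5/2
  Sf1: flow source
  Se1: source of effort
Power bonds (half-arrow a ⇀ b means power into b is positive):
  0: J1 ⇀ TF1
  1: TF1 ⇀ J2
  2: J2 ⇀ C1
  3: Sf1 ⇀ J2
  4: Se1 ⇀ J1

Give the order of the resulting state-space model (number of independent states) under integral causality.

1  (C1 all integral)

β3 stroke→Sf1  (Sf1 fixes flow; stroke at Sf1)
β4 stroke→J1  (Se1 (Se) sets effort on bond)
β0 stroke→TF1  (common-e at J1 fixed by 4)
β1 stroke→J2  (common-f at J2 fixed by 3)
β2 stroke→J2  (J2: bond 3 brought flow, rest push out)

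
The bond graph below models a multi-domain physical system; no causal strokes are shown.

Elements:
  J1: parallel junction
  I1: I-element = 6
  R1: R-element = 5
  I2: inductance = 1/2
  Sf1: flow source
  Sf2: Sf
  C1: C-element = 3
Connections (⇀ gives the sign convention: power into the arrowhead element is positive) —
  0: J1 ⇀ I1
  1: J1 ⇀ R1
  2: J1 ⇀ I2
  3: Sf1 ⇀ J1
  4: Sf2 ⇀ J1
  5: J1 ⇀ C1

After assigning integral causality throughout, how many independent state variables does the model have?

3  (C1, I1, I2 all integral)

b3 →Sf1  (source Sf1 imposes f)
b4 →Sf2  (Sf2 (Sf) sets flow on bond)
b0 →I1  (I1 outputs flow p/I1)
b2 →I2  (I2 outputs flow p/I2)
b5 →J1  (C1 integral (e out))
b1 →R1  (J1 effort already set via bond 5)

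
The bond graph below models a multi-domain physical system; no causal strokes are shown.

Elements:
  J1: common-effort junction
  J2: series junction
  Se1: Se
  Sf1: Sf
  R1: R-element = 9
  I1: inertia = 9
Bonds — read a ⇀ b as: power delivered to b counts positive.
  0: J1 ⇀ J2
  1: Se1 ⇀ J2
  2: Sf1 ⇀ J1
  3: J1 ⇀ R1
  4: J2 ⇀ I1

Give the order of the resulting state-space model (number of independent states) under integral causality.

β1 stroke at J2  (Se1 fixes effort; stroke away)
β2 stroke at Sf1  (source Sf1 imposes f)
β4 stroke at I1  (prefer integral on I1)
β0 stroke at J2  (common-f at J2 fixed by 4)
β3 stroke at J1  (closing 0-jn rule on J1)

1  (I1 all integral)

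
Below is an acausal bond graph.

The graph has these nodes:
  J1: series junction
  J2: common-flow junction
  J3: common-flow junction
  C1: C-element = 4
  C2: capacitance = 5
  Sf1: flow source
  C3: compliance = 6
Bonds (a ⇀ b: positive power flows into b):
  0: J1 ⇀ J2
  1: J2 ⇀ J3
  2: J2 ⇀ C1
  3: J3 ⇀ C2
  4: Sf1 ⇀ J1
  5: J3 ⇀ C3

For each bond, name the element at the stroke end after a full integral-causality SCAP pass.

#0 stroke at J1
#1 stroke at J2
#2 stroke at J2
#3 stroke at J3
#4 stroke at Sf1
#5 stroke at J3

b4 →Sf1  (Sf1 (Sf) sets flow on bond)
b0 →J1  (J1 flow already set via bond 4)
b1 →J2  (1-jn J2 has f-setter on 0)
b2 →J2  (J2: bond 0 brought flow, rest push out)
b3 →J3  (J3 flow already set via bond 1)
b5 →J3  (J3: bond 1 brought flow, rest push out)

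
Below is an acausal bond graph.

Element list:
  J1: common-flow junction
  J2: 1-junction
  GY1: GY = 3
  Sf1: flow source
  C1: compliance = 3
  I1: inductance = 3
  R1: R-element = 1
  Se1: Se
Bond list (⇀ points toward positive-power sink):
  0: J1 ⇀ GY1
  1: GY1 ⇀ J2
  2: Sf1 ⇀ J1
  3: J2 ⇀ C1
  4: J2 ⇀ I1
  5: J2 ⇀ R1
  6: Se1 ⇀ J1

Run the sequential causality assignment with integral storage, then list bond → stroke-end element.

b2 |Sf1  (Sf1 fixes flow; stroke at Sf1)
b6 |J1  (Se1: effort source, stroke at far end)
b0 |J1  (1-jn J1 has f-setter on 2)
b1 |J2  (through GY1, causality inverts; strokes same side of GY1)
b3 |J2  (C1 outputs effort q/C1)
b4 |I1  (I1 integral (f out))
b5 |J2  (J2: bond 4 brought flow, rest push out)

b0 |J1
b1 |J2
b2 |Sf1
b3 |J2
b4 |I1
b5 |J2
b6 |J1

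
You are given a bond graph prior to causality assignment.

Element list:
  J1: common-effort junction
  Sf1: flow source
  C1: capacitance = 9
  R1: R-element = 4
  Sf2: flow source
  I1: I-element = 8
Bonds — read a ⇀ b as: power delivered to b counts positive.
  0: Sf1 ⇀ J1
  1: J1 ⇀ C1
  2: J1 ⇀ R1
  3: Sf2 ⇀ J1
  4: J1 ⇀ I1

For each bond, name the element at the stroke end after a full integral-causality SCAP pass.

#0 →Sf1
#1 →J1
#2 →R1
#3 →Sf2
#4 →I1

b0 stroke at Sf1  (Sf1 (Sf) sets flow on bond)
b3 stroke at Sf2  (Sf2 (Sf) sets flow on bond)
b1 stroke at J1  (C1 integral (e out))
b2 stroke at R1  (J1: bond 1 brought effort, rest push out)
b4 stroke at I1  (J1: bond 1 brought effort, rest push out)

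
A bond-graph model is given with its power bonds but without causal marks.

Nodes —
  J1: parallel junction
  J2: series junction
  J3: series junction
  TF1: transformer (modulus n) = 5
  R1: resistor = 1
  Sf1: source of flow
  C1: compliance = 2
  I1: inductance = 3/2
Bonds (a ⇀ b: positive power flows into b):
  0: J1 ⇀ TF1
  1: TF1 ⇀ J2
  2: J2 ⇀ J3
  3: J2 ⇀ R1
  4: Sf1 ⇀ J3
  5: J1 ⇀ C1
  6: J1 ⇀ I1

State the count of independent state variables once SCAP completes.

β4 stroke at Sf1  (Sf1 (Sf) sets flow on bond)
β2 stroke at J3  (common-f at J3 fixed by 4)
β1 stroke at J2  (J2: bond 2 brought flow, rest push out)
β3 stroke at J2  (1-jn J2 has f-setter on 2)
β0 stroke at TF1  (TF1 one-in-one-out from 1)
β5 stroke at J1  (C1 integral (e out))
β6 stroke at I1  (0-jn J1 has e-setter on 5)

2  (C1, I1 all integral)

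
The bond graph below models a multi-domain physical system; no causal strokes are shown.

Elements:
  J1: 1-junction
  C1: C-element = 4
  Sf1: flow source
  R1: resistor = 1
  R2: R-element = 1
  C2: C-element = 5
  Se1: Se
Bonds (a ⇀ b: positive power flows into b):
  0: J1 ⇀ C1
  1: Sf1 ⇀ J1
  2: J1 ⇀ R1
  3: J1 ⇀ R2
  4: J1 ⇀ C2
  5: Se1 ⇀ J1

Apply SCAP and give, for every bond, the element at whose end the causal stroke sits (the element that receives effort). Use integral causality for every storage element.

b0 →J1
b1 →Sf1
b2 →J1
b3 →J1
b4 →J1
b5 →J1

bond 1 →Sf1  (Sf1 fixes flow; stroke at Sf1)
bond 5 →J1  (Se1 (Se) sets effort on bond)
bond 0 →J1  (common-f at J1 fixed by 1)
bond 2 →J1  (common-f at J1 fixed by 1)
bond 3 →J1  (J1 flow already set via bond 1)
bond 4 →J1  (1-jn J1 has f-setter on 1)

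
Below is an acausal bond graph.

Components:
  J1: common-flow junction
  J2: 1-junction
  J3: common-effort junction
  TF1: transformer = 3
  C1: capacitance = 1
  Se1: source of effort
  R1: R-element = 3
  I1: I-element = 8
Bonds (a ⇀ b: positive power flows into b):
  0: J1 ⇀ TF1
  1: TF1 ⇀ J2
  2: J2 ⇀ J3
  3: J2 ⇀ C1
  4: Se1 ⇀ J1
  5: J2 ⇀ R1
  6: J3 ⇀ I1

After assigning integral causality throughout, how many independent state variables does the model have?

#4 stroke at J1  (Se1 fixes effort; stroke away)
#0 stroke at TF1  (closing 1-jn rule on J1)
#1 stroke at J2  (TF TF1: opposite of bond 0)
#3 stroke at J2  (prefer integral on C1)
#6 stroke at I1  (I1: I, integral causality)
#2 stroke at J3  (J3 needs exactly one e-in)
#5 stroke at J2  (common-f at J2 fixed by 2)

2  (C1, I1 all integral)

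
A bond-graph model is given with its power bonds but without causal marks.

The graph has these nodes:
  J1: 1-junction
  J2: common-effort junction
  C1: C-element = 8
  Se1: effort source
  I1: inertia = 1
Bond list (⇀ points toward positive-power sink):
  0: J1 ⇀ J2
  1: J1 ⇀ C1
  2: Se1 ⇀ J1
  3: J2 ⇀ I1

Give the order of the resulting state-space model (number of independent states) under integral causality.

2  (C1, I1 all integral)

#2 stroke→J1  (Se1 (Se) sets effort on bond)
#1 stroke→J1  (C1 integral (e out))
#0 stroke→J2  (J1: last free bond brings flow in)
#3 stroke→I1  (J2: bond 0 brought effort, rest push out)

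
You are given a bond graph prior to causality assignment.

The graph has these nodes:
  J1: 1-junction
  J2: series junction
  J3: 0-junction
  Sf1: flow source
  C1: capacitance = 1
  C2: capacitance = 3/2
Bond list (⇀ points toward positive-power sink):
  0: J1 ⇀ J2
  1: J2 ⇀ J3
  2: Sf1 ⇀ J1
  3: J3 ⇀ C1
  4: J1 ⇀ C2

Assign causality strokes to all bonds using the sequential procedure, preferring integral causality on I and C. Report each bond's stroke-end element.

#0 stroke at J1
#1 stroke at J2
#2 stroke at Sf1
#3 stroke at J3
#4 stroke at J1

β2 stroke→Sf1  (Sf1 fixes flow; stroke at Sf1)
β0 stroke→J1  (1-jn J1 has f-setter on 2)
β4 stroke→J1  (common-f at J1 fixed by 2)
β1 stroke→J2  (1-jn J2 has f-setter on 0)
β3 stroke→J3  (closing 0-jn rule on J3)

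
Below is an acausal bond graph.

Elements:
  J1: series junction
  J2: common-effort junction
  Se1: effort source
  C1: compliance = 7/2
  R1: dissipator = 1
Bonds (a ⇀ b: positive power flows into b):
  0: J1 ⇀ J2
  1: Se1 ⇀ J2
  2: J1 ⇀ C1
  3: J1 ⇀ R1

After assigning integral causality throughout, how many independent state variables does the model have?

1  (C1 all integral)

β1 stroke at J2  (Se1: effort source, stroke at far end)
β0 stroke at J1  (J2 effort already set via bond 1)
β2 stroke at J1  (prefer integral on C1)
β3 stroke at R1  (J1: last free bond brings flow in)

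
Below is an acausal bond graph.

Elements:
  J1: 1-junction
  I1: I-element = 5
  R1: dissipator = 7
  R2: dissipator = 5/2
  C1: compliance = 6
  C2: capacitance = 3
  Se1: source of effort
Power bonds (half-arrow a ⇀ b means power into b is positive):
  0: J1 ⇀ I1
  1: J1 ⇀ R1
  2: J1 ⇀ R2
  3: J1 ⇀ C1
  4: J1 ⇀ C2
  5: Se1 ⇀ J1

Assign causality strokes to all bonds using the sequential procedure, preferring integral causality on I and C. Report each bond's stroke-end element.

bond 5 stroke at J1  (Se1: effort source, stroke at far end)
bond 0 stroke at I1  (prefer integral on I1)
bond 1 stroke at J1  (common-f at J1 fixed by 0)
bond 2 stroke at J1  (J1: bond 0 brought flow, rest push out)
bond 3 stroke at J1  (J1 flow already set via bond 0)
bond 4 stroke at J1  (common-f at J1 fixed by 0)

β0 stroke at I1
β1 stroke at J1
β2 stroke at J1
β3 stroke at J1
β4 stroke at J1
β5 stroke at J1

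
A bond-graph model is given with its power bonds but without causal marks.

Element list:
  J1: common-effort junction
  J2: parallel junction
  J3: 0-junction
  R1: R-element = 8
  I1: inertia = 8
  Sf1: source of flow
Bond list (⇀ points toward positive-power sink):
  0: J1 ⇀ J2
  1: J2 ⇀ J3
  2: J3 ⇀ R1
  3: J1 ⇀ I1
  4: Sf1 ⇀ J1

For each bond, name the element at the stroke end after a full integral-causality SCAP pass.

β4 |Sf1  (source Sf1 imposes f)
β3 |I1  (I1 outputs flow p/I1)
β0 |J1  (J1: last free bond brings effort in)
β1 |J2  (J2 needs exactly one e-in)
β2 |J3  (J3: last free bond brings effort in)

β0 stroke→J1
β1 stroke→J2
β2 stroke→J3
β3 stroke→I1
β4 stroke→Sf1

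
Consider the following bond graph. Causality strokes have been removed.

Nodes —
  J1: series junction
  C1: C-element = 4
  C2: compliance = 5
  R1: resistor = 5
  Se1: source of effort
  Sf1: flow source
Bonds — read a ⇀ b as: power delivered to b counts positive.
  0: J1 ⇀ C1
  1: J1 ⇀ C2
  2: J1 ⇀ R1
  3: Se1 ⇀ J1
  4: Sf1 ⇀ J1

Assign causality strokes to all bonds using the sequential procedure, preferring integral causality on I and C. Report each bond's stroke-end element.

β0 →J1
β1 →J1
β2 →J1
β3 →J1
β4 →Sf1

bond 3 →J1  (Se1 fixes effort; stroke away)
bond 4 →Sf1  (Sf1 (Sf) sets flow on bond)
bond 0 →J1  (common-f at J1 fixed by 4)
bond 1 →J1  (J1: bond 4 brought flow, rest push out)
bond 2 →J1  (J1: bond 4 brought flow, rest push out)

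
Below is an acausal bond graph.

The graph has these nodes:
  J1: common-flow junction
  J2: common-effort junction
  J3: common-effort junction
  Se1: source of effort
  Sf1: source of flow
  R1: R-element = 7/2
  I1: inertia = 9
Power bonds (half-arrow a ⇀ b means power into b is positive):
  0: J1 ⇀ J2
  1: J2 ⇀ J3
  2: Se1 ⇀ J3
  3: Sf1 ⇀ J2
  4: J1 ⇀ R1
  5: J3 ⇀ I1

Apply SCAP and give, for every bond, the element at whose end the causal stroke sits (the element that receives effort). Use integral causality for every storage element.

b2 →J3  (Se1 (Se) sets effort on bond)
b3 →Sf1  (Sf1: flow source, stroke at near end)
b1 →J2  (common-e at J3 fixed by 2)
b5 →I1  (0-jn J3 has e-setter on 2)
b0 →J1  (J2: bond 1 brought effort, rest push out)
b4 →R1  (J1 needs exactly one f-in)

bond 0 →J1
bond 1 →J2
bond 2 →J3
bond 3 →Sf1
bond 4 →R1
bond 5 →I1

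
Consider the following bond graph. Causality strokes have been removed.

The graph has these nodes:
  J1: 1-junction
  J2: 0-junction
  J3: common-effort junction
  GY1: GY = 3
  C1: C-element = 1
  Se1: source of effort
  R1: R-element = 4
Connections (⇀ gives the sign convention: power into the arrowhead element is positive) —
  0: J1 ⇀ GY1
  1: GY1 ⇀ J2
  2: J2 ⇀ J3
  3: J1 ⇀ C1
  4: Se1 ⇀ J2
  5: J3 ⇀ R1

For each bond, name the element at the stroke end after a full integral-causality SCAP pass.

b4 |J2  (Se1 (Se) sets effort on bond)
b1 |GY1  (J2 effort already set via bond 4)
b2 |J3  (0-jn J2 has e-setter on 4)
b5 |R1  (common-e at J3 fixed by 2)
b0 |GY1  (GY1: gyrator matches bond 1)
b3 |J1  (common-f at J1 fixed by 0)

β0 →GY1
β1 →GY1
β2 →J3
β3 →J1
β4 →J2
β5 →R1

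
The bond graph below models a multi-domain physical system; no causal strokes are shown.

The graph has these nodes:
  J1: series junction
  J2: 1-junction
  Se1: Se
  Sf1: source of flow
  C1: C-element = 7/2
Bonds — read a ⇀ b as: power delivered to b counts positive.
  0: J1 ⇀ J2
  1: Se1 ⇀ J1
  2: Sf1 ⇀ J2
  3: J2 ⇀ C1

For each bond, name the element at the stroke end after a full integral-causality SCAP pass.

b0 stroke at J2
b1 stroke at J1
b2 stroke at Sf1
b3 stroke at J2

b1 |J1  (Se1 (Se) sets effort on bond)
b2 |Sf1  (source Sf1 imposes f)
b0 |J2  (closing 1-jn rule on J1)
b3 |J2  (1-jn J2 has f-setter on 2)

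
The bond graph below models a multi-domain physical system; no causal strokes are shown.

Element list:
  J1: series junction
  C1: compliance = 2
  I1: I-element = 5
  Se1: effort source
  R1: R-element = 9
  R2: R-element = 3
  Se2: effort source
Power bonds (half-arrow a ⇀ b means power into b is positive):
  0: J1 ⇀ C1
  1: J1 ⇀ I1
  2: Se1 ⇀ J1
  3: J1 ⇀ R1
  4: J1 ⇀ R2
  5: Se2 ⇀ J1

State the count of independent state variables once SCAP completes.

bond 2 |J1  (Se1: effort source, stroke at far end)
bond 5 |J1  (source Se2 imposes e)
bond 0 |J1  (C1 integral (e out))
bond 1 |I1  (prefer integral on I1)
bond 3 |J1  (J1 flow already set via bond 1)
bond 4 |J1  (1-jn J1 has f-setter on 1)

2  (C1, I1 all integral)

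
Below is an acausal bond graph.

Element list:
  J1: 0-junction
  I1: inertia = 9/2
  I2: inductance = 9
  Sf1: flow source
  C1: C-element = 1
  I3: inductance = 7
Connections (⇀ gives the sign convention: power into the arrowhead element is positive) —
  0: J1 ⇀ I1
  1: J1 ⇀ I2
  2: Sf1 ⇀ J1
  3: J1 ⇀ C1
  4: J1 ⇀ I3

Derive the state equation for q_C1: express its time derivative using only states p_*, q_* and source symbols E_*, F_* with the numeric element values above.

dq_C1/dt = F_Sf1 - 2*p_I1/9 - p_I2/9 - p_I3/7

bond 2 →Sf1  (source Sf1 imposes f)
bond 0 →I1  (I1 integral (f out))
bond 1 →I2  (I2: I, integral causality)
bond 3 →J1  (C1: C, integral causality)
bond 4 →I3  (J1: bond 3 brought effort, rest push out)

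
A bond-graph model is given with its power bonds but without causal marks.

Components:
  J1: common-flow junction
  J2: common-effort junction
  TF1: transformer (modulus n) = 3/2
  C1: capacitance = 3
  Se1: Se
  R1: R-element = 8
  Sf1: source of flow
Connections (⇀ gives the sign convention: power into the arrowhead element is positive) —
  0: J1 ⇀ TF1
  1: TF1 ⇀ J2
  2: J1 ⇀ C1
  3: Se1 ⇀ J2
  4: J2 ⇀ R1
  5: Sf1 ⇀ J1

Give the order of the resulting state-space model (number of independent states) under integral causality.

bond 3 →J2  (source Se1 imposes e)
bond 5 →Sf1  (Sf1: flow source, stroke at near end)
bond 0 →J1  (common-f at J1 fixed by 5)
bond 2 →J1  (1-jn J1 has f-setter on 5)
bond 1 →TF1  (common-e at J2 fixed by 3)
bond 4 →R1  (common-e at J2 fixed by 3)

1  (C1 all integral)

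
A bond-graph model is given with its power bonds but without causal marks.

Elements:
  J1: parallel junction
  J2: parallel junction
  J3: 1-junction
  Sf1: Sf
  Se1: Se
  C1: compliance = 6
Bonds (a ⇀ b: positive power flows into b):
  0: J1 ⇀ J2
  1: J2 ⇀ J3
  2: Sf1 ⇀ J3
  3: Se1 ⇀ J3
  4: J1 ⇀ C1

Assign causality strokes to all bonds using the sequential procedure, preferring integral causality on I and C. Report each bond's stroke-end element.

#0 →J2
#1 →J3
#2 →Sf1
#3 →J3
#4 →J1

b2 →Sf1  (Sf1 fixes flow; stroke at Sf1)
b3 →J3  (Se1 (Se) sets effort on bond)
b1 →J3  (J3 flow already set via bond 2)
b0 →J2  (J2 needs exactly one e-in)
b4 →J1  (J1: last free bond brings effort in)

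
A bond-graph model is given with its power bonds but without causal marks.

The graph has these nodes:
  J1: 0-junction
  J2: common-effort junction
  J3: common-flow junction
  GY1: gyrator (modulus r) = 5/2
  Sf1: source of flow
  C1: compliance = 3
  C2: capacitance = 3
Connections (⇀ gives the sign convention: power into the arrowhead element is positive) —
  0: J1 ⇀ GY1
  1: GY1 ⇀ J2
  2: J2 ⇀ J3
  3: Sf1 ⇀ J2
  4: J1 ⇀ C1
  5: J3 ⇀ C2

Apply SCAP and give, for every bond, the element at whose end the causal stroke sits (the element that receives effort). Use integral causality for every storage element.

β0 →GY1
β1 →GY1
β2 →J2
β3 →Sf1
β4 →J1
β5 →J3

bond 3 →Sf1  (source Sf1 imposes f)
bond 4 →J1  (C1 integral (e out))
bond 0 →GY1  (0-jn J1 has e-setter on 4)
bond 1 →GY1  (GY1: gyrator matches bond 0)
bond 2 →J2  (closing 0-jn rule on J2)
bond 5 →J3  (J3 flow already set via bond 2)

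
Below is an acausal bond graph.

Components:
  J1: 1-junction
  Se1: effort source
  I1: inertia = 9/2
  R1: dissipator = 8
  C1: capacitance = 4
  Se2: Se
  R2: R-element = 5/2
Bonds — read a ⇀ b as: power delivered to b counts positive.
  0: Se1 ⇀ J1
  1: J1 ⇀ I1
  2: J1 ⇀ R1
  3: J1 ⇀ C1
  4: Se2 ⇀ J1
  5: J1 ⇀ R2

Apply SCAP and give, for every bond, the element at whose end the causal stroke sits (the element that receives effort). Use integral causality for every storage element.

bond 0 stroke→J1
bond 1 stroke→I1
bond 2 stroke→J1
bond 3 stroke→J1
bond 4 stroke→J1
bond 5 stroke→J1

bond 0 stroke at J1  (source Se1 imposes e)
bond 4 stroke at J1  (Se2 (Se) sets effort on bond)
bond 1 stroke at I1  (prefer integral on I1)
bond 2 stroke at J1  (J1: bond 1 brought flow, rest push out)
bond 3 stroke at J1  (common-f at J1 fixed by 1)
bond 5 stroke at J1  (J1: bond 1 brought flow, rest push out)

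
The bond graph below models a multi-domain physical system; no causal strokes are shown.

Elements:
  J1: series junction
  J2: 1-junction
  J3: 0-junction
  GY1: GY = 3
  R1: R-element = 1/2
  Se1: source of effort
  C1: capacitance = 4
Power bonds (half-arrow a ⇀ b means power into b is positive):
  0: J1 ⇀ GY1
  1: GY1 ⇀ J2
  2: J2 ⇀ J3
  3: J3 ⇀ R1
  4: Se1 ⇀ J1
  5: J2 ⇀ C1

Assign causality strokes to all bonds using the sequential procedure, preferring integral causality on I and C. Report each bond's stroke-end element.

b4 →J1  (Se1 (Se) sets effort on bond)
b0 →GY1  (only one flow-in slot at J1)
b1 →GY1  (through GY1, causality inverts; strokes same side of GY1)
b2 →J2  (J2 flow already set via bond 1)
b5 →J2  (J2 flow already set via bond 1)
b3 →J3  (only one effort-in slot at J3)

bond 0 stroke at GY1
bond 1 stroke at GY1
bond 2 stroke at J2
bond 3 stroke at J3
bond 4 stroke at J1
bond 5 stroke at J2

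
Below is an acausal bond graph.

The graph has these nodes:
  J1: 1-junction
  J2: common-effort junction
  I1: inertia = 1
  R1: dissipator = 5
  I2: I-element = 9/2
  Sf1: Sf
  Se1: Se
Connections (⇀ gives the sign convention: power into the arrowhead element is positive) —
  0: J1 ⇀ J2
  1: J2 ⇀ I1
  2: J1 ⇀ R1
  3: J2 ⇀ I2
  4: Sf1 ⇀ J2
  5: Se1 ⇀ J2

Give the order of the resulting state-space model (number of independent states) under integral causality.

2  (I1, I2 all integral)

β4 |Sf1  (Sf1 fixes flow; stroke at Sf1)
β5 |J2  (Se1 (Se) sets effort on bond)
β0 |J1  (0-jn J2 has e-setter on 5)
β1 |I1  (0-jn J2 has e-setter on 5)
β3 |I2  (common-e at J2 fixed by 5)
β2 |R1  (closing 1-jn rule on J1)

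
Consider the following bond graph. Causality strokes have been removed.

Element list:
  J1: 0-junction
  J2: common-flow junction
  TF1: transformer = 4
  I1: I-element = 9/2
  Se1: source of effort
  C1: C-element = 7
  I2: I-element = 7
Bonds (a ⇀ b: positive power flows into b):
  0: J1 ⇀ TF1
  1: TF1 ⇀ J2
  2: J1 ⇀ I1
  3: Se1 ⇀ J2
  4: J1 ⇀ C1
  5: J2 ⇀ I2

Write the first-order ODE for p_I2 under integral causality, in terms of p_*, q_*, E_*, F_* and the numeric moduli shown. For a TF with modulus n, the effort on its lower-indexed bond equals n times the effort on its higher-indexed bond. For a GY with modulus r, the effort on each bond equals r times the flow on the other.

dp_I2/dt = E_Se1 + q_C1/28

bond 3 stroke at J2  (source Se1 imposes e)
bond 2 stroke at I1  (prefer integral on I1)
bond 4 stroke at J1  (C1 integral (e out))
bond 0 stroke at TF1  (common-e at J1 fixed by 4)
bond 1 stroke at J2  (TF TF1: opposite of bond 0)
bond 5 stroke at I2  (J2 needs exactly one f-in)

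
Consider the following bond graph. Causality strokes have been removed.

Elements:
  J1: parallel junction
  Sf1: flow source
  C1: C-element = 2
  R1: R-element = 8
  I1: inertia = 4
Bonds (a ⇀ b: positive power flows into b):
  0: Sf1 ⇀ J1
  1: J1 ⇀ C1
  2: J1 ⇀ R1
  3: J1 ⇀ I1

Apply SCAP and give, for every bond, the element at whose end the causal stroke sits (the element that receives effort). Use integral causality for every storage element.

β0 stroke at Sf1
β1 stroke at J1
β2 stroke at R1
β3 stroke at I1

bond 0 stroke at Sf1  (Sf1 fixes flow; stroke at Sf1)
bond 1 stroke at J1  (C1 integral (e out))
bond 2 stroke at R1  (J1 effort already set via bond 1)
bond 3 stroke at I1  (J1: bond 1 brought effort, rest push out)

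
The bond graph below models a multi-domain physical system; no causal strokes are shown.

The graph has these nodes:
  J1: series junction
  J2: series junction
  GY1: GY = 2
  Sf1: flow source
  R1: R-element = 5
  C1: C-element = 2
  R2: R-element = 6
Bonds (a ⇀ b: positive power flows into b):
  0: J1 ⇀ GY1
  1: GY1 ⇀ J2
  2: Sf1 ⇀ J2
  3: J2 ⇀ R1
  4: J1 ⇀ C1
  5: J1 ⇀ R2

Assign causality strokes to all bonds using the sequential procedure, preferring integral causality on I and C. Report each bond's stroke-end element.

#0 |J1
#1 |J2
#2 |Sf1
#3 |J2
#4 |J1
#5 |R2

b2 stroke→Sf1  (Sf1 (Sf) sets flow on bond)
b1 stroke→J2  (J2 flow already set via bond 2)
b3 stroke→J2  (J2 flow already set via bond 2)
b0 stroke→J1  (GY1 both-in/both-out from 1)
b4 stroke→J1  (C1 outputs effort q/C1)
b5 stroke→R2  (J1: last free bond brings flow in)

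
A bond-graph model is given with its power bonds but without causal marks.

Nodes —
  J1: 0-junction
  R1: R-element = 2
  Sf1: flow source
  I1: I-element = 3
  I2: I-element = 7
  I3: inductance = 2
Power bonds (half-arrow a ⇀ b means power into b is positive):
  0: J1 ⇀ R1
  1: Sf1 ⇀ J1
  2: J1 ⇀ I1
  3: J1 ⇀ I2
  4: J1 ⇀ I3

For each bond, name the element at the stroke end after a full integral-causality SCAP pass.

b1 →Sf1  (source Sf1 imposes f)
b2 →I1  (prefer integral on I1)
b3 →I2  (I2 integral (f out))
b4 →I3  (prefer integral on I3)
b0 →J1  (closing 0-jn rule on J1)

bond 0 →J1
bond 1 →Sf1
bond 2 →I1
bond 3 →I2
bond 4 →I3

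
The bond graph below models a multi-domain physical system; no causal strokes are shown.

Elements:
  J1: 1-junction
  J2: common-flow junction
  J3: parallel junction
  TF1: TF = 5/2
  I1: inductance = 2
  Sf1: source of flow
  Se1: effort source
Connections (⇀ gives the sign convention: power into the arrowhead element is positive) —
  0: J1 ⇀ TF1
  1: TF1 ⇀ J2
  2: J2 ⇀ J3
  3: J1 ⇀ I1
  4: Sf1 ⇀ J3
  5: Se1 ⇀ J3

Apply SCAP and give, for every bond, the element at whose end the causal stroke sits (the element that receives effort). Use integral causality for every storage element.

#4 |Sf1  (source Sf1 imposes f)
#5 |J3  (source Se1 imposes e)
#2 |J2  (common-e at J3 fixed by 5)
#1 |TF1  (J2: last free bond brings flow in)
#0 |J1  (TF1 one-in-one-out from 1)
#3 |I1  (only one flow-in slot at J1)

bond 0 stroke→J1
bond 1 stroke→TF1
bond 2 stroke→J2
bond 3 stroke→I1
bond 4 stroke→Sf1
bond 5 stroke→J3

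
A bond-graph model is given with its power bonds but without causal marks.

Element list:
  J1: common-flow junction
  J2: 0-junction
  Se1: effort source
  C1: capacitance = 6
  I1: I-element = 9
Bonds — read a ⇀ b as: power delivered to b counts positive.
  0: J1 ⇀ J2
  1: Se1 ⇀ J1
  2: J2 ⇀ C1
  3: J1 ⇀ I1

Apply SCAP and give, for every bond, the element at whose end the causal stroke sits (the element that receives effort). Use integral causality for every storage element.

#0 |J1
#1 |J1
#2 |J2
#3 |I1

#1 →J1  (Se1: effort source, stroke at far end)
#2 →J2  (C1 integral (e out))
#0 →J1  (J2 effort already set via bond 2)
#3 →I1  (J1 needs exactly one f-in)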